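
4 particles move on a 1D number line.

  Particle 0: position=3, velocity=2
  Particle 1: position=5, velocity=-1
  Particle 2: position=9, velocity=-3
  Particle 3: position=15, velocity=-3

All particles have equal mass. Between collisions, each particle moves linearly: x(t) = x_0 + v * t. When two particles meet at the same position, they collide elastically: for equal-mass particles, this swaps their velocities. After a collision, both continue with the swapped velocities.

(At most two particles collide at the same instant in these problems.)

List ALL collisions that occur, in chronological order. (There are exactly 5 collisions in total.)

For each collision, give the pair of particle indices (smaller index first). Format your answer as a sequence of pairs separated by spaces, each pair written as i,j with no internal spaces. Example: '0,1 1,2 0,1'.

Answer: 0,1 1,2 0,1 2,3 1,2

Derivation:
Collision at t=2/3: particles 0 and 1 swap velocities; positions: p0=13/3 p1=13/3 p2=7 p3=13; velocities now: v0=-1 v1=2 v2=-3 v3=-3
Collision at t=6/5: particles 1 and 2 swap velocities; positions: p0=19/5 p1=27/5 p2=27/5 p3=57/5; velocities now: v0=-1 v1=-3 v2=2 v3=-3
Collision at t=2: particles 0 and 1 swap velocities; positions: p0=3 p1=3 p2=7 p3=9; velocities now: v0=-3 v1=-1 v2=2 v3=-3
Collision at t=12/5: particles 2 and 3 swap velocities; positions: p0=9/5 p1=13/5 p2=39/5 p3=39/5; velocities now: v0=-3 v1=-1 v2=-3 v3=2
Collision at t=5: particles 1 and 2 swap velocities; positions: p0=-6 p1=0 p2=0 p3=13; velocities now: v0=-3 v1=-3 v2=-1 v3=2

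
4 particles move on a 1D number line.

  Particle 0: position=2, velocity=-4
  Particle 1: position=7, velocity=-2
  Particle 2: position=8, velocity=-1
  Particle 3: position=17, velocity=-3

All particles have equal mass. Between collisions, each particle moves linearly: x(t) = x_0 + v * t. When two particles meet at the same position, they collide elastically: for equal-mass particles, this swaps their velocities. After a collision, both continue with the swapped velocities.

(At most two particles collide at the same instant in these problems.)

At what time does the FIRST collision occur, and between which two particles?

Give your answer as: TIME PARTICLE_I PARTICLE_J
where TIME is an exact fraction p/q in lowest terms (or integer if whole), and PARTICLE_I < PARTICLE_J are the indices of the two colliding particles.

Pair (0,1): pos 2,7 vel -4,-2 -> not approaching (rel speed -2 <= 0)
Pair (1,2): pos 7,8 vel -2,-1 -> not approaching (rel speed -1 <= 0)
Pair (2,3): pos 8,17 vel -1,-3 -> gap=9, closing at 2/unit, collide at t=9/2
Earliest collision: t=9/2 between 2 and 3

Answer: 9/2 2 3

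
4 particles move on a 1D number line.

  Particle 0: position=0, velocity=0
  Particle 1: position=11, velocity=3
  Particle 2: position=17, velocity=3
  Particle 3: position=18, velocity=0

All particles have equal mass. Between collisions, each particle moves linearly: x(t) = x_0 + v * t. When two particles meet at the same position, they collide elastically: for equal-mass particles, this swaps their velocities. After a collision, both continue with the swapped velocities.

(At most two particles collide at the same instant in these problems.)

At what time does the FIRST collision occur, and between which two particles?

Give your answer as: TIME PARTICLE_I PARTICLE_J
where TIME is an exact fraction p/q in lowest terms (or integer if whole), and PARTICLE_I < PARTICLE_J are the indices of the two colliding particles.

Pair (0,1): pos 0,11 vel 0,3 -> not approaching (rel speed -3 <= 0)
Pair (1,2): pos 11,17 vel 3,3 -> not approaching (rel speed 0 <= 0)
Pair (2,3): pos 17,18 vel 3,0 -> gap=1, closing at 3/unit, collide at t=1/3
Earliest collision: t=1/3 between 2 and 3

Answer: 1/3 2 3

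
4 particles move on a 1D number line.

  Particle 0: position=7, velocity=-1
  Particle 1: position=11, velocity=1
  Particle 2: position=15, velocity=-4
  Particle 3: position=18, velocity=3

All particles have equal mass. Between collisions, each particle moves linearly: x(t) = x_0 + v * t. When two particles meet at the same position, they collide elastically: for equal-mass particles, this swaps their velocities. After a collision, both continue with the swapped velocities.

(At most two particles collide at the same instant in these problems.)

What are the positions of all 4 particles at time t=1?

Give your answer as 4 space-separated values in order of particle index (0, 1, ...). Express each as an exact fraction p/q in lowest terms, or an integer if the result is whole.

Answer: 6 11 12 21

Derivation:
Collision at t=4/5: particles 1 and 2 swap velocities; positions: p0=31/5 p1=59/5 p2=59/5 p3=102/5; velocities now: v0=-1 v1=-4 v2=1 v3=3
Advance to t=1 (no further collisions before then); velocities: v0=-1 v1=-4 v2=1 v3=3; positions = 6 11 12 21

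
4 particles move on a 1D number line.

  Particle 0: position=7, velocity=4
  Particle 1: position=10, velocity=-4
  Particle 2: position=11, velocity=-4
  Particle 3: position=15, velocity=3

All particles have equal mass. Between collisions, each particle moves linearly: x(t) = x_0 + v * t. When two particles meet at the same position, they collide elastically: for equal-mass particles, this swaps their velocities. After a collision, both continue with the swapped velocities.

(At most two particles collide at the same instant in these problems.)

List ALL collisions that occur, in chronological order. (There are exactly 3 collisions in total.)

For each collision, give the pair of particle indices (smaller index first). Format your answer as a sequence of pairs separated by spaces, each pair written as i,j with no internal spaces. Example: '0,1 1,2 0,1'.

Collision at t=3/8: particles 0 and 1 swap velocities; positions: p0=17/2 p1=17/2 p2=19/2 p3=129/8; velocities now: v0=-4 v1=4 v2=-4 v3=3
Collision at t=1/2: particles 1 and 2 swap velocities; positions: p0=8 p1=9 p2=9 p3=33/2; velocities now: v0=-4 v1=-4 v2=4 v3=3
Collision at t=8: particles 2 and 3 swap velocities; positions: p0=-22 p1=-21 p2=39 p3=39; velocities now: v0=-4 v1=-4 v2=3 v3=4

Answer: 0,1 1,2 2,3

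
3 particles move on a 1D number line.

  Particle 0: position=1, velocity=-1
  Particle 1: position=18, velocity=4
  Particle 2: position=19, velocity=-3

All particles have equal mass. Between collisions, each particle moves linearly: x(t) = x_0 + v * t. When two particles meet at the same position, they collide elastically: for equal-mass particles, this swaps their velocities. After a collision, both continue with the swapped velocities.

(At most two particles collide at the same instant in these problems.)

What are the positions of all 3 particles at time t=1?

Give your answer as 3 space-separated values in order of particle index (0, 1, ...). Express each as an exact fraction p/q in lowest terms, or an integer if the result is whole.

Collision at t=1/7: particles 1 and 2 swap velocities; positions: p0=6/7 p1=130/7 p2=130/7; velocities now: v0=-1 v1=-3 v2=4
Advance to t=1 (no further collisions before then); velocities: v0=-1 v1=-3 v2=4; positions = 0 16 22

Answer: 0 16 22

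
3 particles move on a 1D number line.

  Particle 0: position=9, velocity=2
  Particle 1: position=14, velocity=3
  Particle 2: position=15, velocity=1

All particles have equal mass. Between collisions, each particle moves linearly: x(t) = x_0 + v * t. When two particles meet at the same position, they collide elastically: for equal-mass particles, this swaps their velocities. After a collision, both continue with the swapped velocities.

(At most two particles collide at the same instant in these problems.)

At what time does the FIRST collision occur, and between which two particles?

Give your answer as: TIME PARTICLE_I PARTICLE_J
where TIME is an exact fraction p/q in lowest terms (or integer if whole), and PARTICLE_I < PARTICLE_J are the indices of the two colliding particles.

Answer: 1/2 1 2

Derivation:
Pair (0,1): pos 9,14 vel 2,3 -> not approaching (rel speed -1 <= 0)
Pair (1,2): pos 14,15 vel 3,1 -> gap=1, closing at 2/unit, collide at t=1/2
Earliest collision: t=1/2 between 1 and 2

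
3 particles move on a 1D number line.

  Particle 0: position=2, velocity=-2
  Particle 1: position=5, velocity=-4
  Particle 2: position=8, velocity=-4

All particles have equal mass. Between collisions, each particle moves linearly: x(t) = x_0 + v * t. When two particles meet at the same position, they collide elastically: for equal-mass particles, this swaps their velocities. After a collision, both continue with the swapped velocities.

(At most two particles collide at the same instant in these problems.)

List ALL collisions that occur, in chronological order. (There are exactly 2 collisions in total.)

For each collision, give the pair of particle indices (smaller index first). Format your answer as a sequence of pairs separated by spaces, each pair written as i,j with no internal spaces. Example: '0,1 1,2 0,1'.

Answer: 0,1 1,2

Derivation:
Collision at t=3/2: particles 0 and 1 swap velocities; positions: p0=-1 p1=-1 p2=2; velocities now: v0=-4 v1=-2 v2=-4
Collision at t=3: particles 1 and 2 swap velocities; positions: p0=-7 p1=-4 p2=-4; velocities now: v0=-4 v1=-4 v2=-2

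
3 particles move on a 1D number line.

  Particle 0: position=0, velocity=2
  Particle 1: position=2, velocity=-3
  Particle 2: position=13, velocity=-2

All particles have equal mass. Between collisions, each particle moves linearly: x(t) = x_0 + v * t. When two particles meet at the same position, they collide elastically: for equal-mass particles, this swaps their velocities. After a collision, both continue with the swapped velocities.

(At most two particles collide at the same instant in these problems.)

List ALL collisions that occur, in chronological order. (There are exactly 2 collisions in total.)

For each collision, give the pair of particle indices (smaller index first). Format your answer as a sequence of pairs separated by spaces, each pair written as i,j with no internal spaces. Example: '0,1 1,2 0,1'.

Answer: 0,1 1,2

Derivation:
Collision at t=2/5: particles 0 and 1 swap velocities; positions: p0=4/5 p1=4/5 p2=61/5; velocities now: v0=-3 v1=2 v2=-2
Collision at t=13/4: particles 1 and 2 swap velocities; positions: p0=-31/4 p1=13/2 p2=13/2; velocities now: v0=-3 v1=-2 v2=2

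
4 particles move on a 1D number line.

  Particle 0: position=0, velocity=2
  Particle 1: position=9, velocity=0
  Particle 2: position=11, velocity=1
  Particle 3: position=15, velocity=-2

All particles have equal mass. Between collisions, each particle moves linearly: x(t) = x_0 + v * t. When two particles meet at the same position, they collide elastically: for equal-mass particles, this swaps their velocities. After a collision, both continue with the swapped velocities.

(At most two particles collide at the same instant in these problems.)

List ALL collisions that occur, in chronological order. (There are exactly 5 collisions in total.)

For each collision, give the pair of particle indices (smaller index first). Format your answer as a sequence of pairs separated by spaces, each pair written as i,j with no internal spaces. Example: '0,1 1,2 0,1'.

Answer: 2,3 1,2 0,1 1,2 2,3

Derivation:
Collision at t=4/3: particles 2 and 3 swap velocities; positions: p0=8/3 p1=9 p2=37/3 p3=37/3; velocities now: v0=2 v1=0 v2=-2 v3=1
Collision at t=3: particles 1 and 2 swap velocities; positions: p0=6 p1=9 p2=9 p3=14; velocities now: v0=2 v1=-2 v2=0 v3=1
Collision at t=15/4: particles 0 and 1 swap velocities; positions: p0=15/2 p1=15/2 p2=9 p3=59/4; velocities now: v0=-2 v1=2 v2=0 v3=1
Collision at t=9/2: particles 1 and 2 swap velocities; positions: p0=6 p1=9 p2=9 p3=31/2; velocities now: v0=-2 v1=0 v2=2 v3=1
Collision at t=11: particles 2 and 3 swap velocities; positions: p0=-7 p1=9 p2=22 p3=22; velocities now: v0=-2 v1=0 v2=1 v3=2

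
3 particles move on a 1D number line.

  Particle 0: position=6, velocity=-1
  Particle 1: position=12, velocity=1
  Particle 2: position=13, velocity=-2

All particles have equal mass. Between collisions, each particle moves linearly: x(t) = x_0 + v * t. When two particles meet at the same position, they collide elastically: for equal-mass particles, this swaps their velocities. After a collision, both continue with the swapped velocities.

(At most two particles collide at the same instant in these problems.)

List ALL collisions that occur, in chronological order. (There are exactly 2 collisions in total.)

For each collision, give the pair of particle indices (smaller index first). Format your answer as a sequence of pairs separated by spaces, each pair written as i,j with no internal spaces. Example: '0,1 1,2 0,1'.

Answer: 1,2 0,1

Derivation:
Collision at t=1/3: particles 1 and 2 swap velocities; positions: p0=17/3 p1=37/3 p2=37/3; velocities now: v0=-1 v1=-2 v2=1
Collision at t=7: particles 0 and 1 swap velocities; positions: p0=-1 p1=-1 p2=19; velocities now: v0=-2 v1=-1 v2=1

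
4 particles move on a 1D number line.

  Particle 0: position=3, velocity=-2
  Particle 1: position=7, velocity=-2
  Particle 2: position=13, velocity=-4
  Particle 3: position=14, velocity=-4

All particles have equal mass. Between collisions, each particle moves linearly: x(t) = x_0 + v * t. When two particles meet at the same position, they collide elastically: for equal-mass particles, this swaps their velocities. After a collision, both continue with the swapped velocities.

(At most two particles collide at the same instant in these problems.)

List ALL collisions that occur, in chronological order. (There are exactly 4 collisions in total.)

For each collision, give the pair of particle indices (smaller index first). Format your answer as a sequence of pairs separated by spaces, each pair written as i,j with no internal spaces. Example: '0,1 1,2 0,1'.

Collision at t=3: particles 1 and 2 swap velocities; positions: p0=-3 p1=1 p2=1 p3=2; velocities now: v0=-2 v1=-4 v2=-2 v3=-4
Collision at t=7/2: particles 2 and 3 swap velocities; positions: p0=-4 p1=-1 p2=0 p3=0; velocities now: v0=-2 v1=-4 v2=-4 v3=-2
Collision at t=5: particles 0 and 1 swap velocities; positions: p0=-7 p1=-7 p2=-6 p3=-3; velocities now: v0=-4 v1=-2 v2=-4 v3=-2
Collision at t=11/2: particles 1 and 2 swap velocities; positions: p0=-9 p1=-8 p2=-8 p3=-4; velocities now: v0=-4 v1=-4 v2=-2 v3=-2

Answer: 1,2 2,3 0,1 1,2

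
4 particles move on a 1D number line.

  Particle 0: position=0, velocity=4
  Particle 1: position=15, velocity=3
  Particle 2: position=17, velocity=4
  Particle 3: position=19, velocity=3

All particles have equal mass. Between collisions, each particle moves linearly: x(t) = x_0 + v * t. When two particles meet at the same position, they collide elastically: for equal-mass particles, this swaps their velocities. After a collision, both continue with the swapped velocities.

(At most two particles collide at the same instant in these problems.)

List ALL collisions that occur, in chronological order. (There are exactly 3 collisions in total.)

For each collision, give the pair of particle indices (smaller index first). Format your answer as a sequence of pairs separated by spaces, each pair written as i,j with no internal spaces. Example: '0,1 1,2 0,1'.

Answer: 2,3 0,1 1,2

Derivation:
Collision at t=2: particles 2 and 3 swap velocities; positions: p0=8 p1=21 p2=25 p3=25; velocities now: v0=4 v1=3 v2=3 v3=4
Collision at t=15: particles 0 and 1 swap velocities; positions: p0=60 p1=60 p2=64 p3=77; velocities now: v0=3 v1=4 v2=3 v3=4
Collision at t=19: particles 1 and 2 swap velocities; positions: p0=72 p1=76 p2=76 p3=93; velocities now: v0=3 v1=3 v2=4 v3=4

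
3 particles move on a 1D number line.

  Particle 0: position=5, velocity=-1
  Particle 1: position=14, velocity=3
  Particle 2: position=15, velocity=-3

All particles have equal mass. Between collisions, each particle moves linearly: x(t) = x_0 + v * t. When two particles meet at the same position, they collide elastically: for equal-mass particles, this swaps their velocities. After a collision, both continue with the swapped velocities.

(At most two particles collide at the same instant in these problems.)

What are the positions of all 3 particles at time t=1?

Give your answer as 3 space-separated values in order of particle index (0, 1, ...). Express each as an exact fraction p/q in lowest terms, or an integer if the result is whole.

Collision at t=1/6: particles 1 and 2 swap velocities; positions: p0=29/6 p1=29/2 p2=29/2; velocities now: v0=-1 v1=-3 v2=3
Advance to t=1 (no further collisions before then); velocities: v0=-1 v1=-3 v2=3; positions = 4 12 17

Answer: 4 12 17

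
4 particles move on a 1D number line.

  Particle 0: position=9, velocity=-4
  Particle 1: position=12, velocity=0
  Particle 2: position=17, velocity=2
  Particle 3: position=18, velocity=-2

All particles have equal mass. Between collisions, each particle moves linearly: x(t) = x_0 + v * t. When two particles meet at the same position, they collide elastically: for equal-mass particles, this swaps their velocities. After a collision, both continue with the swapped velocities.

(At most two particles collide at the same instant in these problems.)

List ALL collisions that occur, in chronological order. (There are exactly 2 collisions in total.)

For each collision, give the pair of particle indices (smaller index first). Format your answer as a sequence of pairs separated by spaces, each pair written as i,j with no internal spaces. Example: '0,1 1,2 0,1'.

Answer: 2,3 1,2

Derivation:
Collision at t=1/4: particles 2 and 3 swap velocities; positions: p0=8 p1=12 p2=35/2 p3=35/2; velocities now: v0=-4 v1=0 v2=-2 v3=2
Collision at t=3: particles 1 and 2 swap velocities; positions: p0=-3 p1=12 p2=12 p3=23; velocities now: v0=-4 v1=-2 v2=0 v3=2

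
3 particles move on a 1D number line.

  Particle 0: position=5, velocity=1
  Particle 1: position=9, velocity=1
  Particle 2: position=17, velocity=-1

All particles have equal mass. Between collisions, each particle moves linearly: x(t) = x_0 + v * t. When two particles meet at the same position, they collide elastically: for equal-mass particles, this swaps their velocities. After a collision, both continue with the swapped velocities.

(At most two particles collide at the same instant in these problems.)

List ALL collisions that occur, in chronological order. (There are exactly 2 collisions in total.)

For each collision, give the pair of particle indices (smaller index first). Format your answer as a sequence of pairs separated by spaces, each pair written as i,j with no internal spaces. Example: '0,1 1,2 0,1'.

Collision at t=4: particles 1 and 2 swap velocities; positions: p0=9 p1=13 p2=13; velocities now: v0=1 v1=-1 v2=1
Collision at t=6: particles 0 and 1 swap velocities; positions: p0=11 p1=11 p2=15; velocities now: v0=-1 v1=1 v2=1

Answer: 1,2 0,1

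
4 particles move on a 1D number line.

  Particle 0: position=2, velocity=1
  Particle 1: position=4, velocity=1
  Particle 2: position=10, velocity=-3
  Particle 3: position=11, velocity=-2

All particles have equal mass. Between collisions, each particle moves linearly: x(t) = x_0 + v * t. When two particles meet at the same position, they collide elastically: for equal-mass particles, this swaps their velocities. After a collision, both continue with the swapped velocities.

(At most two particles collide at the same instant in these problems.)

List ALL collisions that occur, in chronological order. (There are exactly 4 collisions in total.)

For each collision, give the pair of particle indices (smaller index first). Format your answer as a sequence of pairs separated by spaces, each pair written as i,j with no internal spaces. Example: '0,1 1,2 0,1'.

Answer: 1,2 0,1 2,3 1,2

Derivation:
Collision at t=3/2: particles 1 and 2 swap velocities; positions: p0=7/2 p1=11/2 p2=11/2 p3=8; velocities now: v0=1 v1=-3 v2=1 v3=-2
Collision at t=2: particles 0 and 1 swap velocities; positions: p0=4 p1=4 p2=6 p3=7; velocities now: v0=-3 v1=1 v2=1 v3=-2
Collision at t=7/3: particles 2 and 3 swap velocities; positions: p0=3 p1=13/3 p2=19/3 p3=19/3; velocities now: v0=-3 v1=1 v2=-2 v3=1
Collision at t=3: particles 1 and 2 swap velocities; positions: p0=1 p1=5 p2=5 p3=7; velocities now: v0=-3 v1=-2 v2=1 v3=1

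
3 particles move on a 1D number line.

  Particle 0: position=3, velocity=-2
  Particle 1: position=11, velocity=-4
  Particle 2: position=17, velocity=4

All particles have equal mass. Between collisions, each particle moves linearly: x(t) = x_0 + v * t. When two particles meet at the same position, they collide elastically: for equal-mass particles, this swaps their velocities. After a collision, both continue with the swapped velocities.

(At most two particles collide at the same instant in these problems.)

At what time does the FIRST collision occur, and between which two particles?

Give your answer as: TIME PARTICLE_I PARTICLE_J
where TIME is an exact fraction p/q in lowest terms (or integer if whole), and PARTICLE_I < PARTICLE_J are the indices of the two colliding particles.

Pair (0,1): pos 3,11 vel -2,-4 -> gap=8, closing at 2/unit, collide at t=4
Pair (1,2): pos 11,17 vel -4,4 -> not approaching (rel speed -8 <= 0)
Earliest collision: t=4 between 0 and 1

Answer: 4 0 1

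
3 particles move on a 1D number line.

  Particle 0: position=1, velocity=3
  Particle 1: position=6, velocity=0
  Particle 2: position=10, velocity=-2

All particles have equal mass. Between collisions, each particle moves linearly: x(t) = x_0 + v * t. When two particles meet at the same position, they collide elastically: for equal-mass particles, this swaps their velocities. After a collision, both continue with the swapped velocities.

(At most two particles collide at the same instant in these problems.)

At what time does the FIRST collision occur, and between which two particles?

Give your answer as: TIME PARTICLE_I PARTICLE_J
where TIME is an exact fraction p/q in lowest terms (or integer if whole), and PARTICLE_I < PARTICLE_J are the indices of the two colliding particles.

Answer: 5/3 0 1

Derivation:
Pair (0,1): pos 1,6 vel 3,0 -> gap=5, closing at 3/unit, collide at t=5/3
Pair (1,2): pos 6,10 vel 0,-2 -> gap=4, closing at 2/unit, collide at t=2
Earliest collision: t=5/3 between 0 and 1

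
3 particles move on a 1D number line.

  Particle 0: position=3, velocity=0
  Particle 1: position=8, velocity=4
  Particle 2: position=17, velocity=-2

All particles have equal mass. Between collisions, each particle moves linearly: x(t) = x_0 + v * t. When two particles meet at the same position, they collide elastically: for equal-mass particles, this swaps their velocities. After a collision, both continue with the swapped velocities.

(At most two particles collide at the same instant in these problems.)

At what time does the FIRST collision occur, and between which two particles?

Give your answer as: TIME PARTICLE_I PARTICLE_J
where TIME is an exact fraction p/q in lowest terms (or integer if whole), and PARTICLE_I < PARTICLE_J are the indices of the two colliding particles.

Answer: 3/2 1 2

Derivation:
Pair (0,1): pos 3,8 vel 0,4 -> not approaching (rel speed -4 <= 0)
Pair (1,2): pos 8,17 vel 4,-2 -> gap=9, closing at 6/unit, collide at t=3/2
Earliest collision: t=3/2 between 1 and 2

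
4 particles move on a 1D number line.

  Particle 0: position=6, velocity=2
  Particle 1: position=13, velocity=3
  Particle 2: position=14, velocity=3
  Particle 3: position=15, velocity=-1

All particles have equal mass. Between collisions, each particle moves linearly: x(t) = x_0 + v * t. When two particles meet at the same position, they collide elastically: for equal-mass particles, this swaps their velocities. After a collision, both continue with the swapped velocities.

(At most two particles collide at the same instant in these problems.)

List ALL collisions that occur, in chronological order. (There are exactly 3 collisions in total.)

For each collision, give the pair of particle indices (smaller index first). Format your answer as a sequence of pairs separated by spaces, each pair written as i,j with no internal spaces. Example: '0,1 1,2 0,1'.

Collision at t=1/4: particles 2 and 3 swap velocities; positions: p0=13/2 p1=55/4 p2=59/4 p3=59/4; velocities now: v0=2 v1=3 v2=-1 v3=3
Collision at t=1/2: particles 1 and 2 swap velocities; positions: p0=7 p1=29/2 p2=29/2 p3=31/2; velocities now: v0=2 v1=-1 v2=3 v3=3
Collision at t=3: particles 0 and 1 swap velocities; positions: p0=12 p1=12 p2=22 p3=23; velocities now: v0=-1 v1=2 v2=3 v3=3

Answer: 2,3 1,2 0,1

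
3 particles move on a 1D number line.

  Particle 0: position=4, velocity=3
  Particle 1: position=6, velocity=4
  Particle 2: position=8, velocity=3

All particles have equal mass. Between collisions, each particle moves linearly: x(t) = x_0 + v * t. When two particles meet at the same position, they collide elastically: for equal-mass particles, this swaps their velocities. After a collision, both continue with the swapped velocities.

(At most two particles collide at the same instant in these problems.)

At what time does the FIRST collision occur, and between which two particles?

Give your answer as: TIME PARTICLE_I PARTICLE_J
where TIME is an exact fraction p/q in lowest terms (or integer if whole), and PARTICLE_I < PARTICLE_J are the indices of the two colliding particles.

Pair (0,1): pos 4,6 vel 3,4 -> not approaching (rel speed -1 <= 0)
Pair (1,2): pos 6,8 vel 4,3 -> gap=2, closing at 1/unit, collide at t=2
Earliest collision: t=2 between 1 and 2

Answer: 2 1 2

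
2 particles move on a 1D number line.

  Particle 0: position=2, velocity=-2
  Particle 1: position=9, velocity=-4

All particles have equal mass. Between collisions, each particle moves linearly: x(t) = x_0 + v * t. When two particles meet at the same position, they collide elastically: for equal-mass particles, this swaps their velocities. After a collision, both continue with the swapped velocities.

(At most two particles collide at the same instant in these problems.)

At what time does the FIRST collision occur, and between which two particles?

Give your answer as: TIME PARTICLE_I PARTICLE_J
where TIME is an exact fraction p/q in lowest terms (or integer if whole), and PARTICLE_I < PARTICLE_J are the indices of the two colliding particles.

Pair (0,1): pos 2,9 vel -2,-4 -> gap=7, closing at 2/unit, collide at t=7/2
Earliest collision: t=7/2 between 0 and 1

Answer: 7/2 0 1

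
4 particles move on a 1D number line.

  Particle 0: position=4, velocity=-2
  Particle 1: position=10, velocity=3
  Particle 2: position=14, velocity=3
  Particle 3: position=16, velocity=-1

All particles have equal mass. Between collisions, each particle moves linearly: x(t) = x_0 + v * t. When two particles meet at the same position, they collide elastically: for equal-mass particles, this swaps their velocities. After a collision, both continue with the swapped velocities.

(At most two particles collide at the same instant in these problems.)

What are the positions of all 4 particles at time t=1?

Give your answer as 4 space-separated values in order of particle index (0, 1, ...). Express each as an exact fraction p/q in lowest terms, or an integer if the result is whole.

Answer: 2 13 15 17

Derivation:
Collision at t=1/2: particles 2 and 3 swap velocities; positions: p0=3 p1=23/2 p2=31/2 p3=31/2; velocities now: v0=-2 v1=3 v2=-1 v3=3
Advance to t=1 (no further collisions before then); velocities: v0=-2 v1=3 v2=-1 v3=3; positions = 2 13 15 17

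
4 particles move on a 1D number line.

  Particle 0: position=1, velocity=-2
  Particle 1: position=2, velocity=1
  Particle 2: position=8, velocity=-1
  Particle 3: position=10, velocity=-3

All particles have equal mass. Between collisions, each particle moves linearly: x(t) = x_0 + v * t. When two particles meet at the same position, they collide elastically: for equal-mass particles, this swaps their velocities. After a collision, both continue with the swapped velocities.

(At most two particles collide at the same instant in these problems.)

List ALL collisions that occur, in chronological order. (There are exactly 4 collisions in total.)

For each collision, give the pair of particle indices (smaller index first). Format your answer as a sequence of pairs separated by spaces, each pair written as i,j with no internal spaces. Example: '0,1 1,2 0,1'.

Collision at t=1: particles 2 and 3 swap velocities; positions: p0=-1 p1=3 p2=7 p3=7; velocities now: v0=-2 v1=1 v2=-3 v3=-1
Collision at t=2: particles 1 and 2 swap velocities; positions: p0=-3 p1=4 p2=4 p3=6; velocities now: v0=-2 v1=-3 v2=1 v3=-1
Collision at t=3: particles 2 and 3 swap velocities; positions: p0=-5 p1=1 p2=5 p3=5; velocities now: v0=-2 v1=-3 v2=-1 v3=1
Collision at t=9: particles 0 and 1 swap velocities; positions: p0=-17 p1=-17 p2=-1 p3=11; velocities now: v0=-3 v1=-2 v2=-1 v3=1

Answer: 2,3 1,2 2,3 0,1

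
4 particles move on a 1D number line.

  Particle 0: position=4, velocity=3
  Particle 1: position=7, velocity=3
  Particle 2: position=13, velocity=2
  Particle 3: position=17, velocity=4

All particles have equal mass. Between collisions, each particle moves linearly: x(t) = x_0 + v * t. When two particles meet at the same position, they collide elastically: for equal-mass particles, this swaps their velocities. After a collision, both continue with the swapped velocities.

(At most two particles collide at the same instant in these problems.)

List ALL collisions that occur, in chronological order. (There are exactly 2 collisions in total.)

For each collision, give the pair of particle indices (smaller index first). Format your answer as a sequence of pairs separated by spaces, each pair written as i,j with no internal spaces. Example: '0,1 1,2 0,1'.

Answer: 1,2 0,1

Derivation:
Collision at t=6: particles 1 and 2 swap velocities; positions: p0=22 p1=25 p2=25 p3=41; velocities now: v0=3 v1=2 v2=3 v3=4
Collision at t=9: particles 0 and 1 swap velocities; positions: p0=31 p1=31 p2=34 p3=53; velocities now: v0=2 v1=3 v2=3 v3=4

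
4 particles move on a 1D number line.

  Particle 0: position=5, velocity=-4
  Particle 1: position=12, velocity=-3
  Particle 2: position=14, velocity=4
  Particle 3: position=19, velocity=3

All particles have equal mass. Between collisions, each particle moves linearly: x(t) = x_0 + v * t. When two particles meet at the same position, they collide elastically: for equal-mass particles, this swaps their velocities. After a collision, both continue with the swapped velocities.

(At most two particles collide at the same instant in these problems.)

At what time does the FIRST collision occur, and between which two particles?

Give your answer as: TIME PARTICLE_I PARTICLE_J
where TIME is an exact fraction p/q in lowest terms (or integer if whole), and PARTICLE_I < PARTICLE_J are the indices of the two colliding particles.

Answer: 5 2 3

Derivation:
Pair (0,1): pos 5,12 vel -4,-3 -> not approaching (rel speed -1 <= 0)
Pair (1,2): pos 12,14 vel -3,4 -> not approaching (rel speed -7 <= 0)
Pair (2,3): pos 14,19 vel 4,3 -> gap=5, closing at 1/unit, collide at t=5
Earliest collision: t=5 between 2 and 3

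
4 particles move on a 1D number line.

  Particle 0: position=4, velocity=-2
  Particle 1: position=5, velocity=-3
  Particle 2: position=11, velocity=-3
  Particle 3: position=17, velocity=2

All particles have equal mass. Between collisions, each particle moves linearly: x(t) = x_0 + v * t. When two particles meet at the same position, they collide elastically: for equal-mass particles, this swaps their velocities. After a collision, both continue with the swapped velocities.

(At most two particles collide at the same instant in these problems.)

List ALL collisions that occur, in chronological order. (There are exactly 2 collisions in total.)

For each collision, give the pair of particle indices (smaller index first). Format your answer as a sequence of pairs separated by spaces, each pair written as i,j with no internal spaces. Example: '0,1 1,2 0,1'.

Answer: 0,1 1,2

Derivation:
Collision at t=1: particles 0 and 1 swap velocities; positions: p0=2 p1=2 p2=8 p3=19; velocities now: v0=-3 v1=-2 v2=-3 v3=2
Collision at t=7: particles 1 and 2 swap velocities; positions: p0=-16 p1=-10 p2=-10 p3=31; velocities now: v0=-3 v1=-3 v2=-2 v3=2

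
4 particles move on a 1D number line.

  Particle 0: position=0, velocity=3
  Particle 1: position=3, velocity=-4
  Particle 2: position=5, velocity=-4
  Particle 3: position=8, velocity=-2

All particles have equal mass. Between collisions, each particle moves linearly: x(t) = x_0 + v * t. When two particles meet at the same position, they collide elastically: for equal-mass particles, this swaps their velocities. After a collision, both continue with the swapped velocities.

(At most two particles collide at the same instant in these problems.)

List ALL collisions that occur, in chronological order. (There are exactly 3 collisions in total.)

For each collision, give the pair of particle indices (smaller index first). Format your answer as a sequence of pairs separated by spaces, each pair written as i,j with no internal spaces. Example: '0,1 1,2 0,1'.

Collision at t=3/7: particles 0 and 1 swap velocities; positions: p0=9/7 p1=9/7 p2=23/7 p3=50/7; velocities now: v0=-4 v1=3 v2=-4 v3=-2
Collision at t=5/7: particles 1 and 2 swap velocities; positions: p0=1/7 p1=15/7 p2=15/7 p3=46/7; velocities now: v0=-4 v1=-4 v2=3 v3=-2
Collision at t=8/5: particles 2 and 3 swap velocities; positions: p0=-17/5 p1=-7/5 p2=24/5 p3=24/5; velocities now: v0=-4 v1=-4 v2=-2 v3=3

Answer: 0,1 1,2 2,3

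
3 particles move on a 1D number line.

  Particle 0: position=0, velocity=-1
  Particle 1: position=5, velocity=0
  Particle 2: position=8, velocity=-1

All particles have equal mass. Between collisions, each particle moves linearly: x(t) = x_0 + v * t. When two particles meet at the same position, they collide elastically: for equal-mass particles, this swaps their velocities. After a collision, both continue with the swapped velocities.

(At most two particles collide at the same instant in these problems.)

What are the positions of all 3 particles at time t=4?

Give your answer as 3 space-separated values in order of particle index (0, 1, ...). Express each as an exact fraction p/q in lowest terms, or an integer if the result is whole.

Collision at t=3: particles 1 and 2 swap velocities; positions: p0=-3 p1=5 p2=5; velocities now: v0=-1 v1=-1 v2=0
Advance to t=4 (no further collisions before then); velocities: v0=-1 v1=-1 v2=0; positions = -4 4 5

Answer: -4 4 5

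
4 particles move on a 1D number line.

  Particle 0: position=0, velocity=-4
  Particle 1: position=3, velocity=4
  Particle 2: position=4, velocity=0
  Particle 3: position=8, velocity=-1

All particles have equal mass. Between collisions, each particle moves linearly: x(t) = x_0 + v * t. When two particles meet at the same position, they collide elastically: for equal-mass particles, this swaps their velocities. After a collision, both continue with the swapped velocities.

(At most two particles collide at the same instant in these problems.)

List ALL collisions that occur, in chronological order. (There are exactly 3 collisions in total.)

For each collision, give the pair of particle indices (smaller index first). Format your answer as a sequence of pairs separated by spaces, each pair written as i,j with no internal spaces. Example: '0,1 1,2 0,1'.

Collision at t=1/4: particles 1 and 2 swap velocities; positions: p0=-1 p1=4 p2=4 p3=31/4; velocities now: v0=-4 v1=0 v2=4 v3=-1
Collision at t=1: particles 2 and 3 swap velocities; positions: p0=-4 p1=4 p2=7 p3=7; velocities now: v0=-4 v1=0 v2=-1 v3=4
Collision at t=4: particles 1 and 2 swap velocities; positions: p0=-16 p1=4 p2=4 p3=19; velocities now: v0=-4 v1=-1 v2=0 v3=4

Answer: 1,2 2,3 1,2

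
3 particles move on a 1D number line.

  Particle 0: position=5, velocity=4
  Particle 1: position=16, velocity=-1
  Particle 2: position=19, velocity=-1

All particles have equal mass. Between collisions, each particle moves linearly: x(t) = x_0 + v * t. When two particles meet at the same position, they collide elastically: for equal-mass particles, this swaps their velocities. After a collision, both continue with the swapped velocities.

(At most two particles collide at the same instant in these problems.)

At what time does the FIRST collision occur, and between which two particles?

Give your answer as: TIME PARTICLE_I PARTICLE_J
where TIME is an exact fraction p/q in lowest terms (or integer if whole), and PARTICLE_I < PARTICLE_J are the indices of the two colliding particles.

Answer: 11/5 0 1

Derivation:
Pair (0,1): pos 5,16 vel 4,-1 -> gap=11, closing at 5/unit, collide at t=11/5
Pair (1,2): pos 16,19 vel -1,-1 -> not approaching (rel speed 0 <= 0)
Earliest collision: t=11/5 between 0 and 1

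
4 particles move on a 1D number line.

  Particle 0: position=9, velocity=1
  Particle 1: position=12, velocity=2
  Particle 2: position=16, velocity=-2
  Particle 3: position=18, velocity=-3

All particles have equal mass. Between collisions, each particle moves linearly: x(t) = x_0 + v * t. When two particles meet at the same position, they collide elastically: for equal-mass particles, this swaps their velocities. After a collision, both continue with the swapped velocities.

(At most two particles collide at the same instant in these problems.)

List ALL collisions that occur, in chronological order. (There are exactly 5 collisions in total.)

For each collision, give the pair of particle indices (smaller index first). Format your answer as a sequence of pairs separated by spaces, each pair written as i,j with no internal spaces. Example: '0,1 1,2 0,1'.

Collision at t=1: particles 1 and 2 swap velocities; positions: p0=10 p1=14 p2=14 p3=15; velocities now: v0=1 v1=-2 v2=2 v3=-3
Collision at t=6/5: particles 2 and 3 swap velocities; positions: p0=51/5 p1=68/5 p2=72/5 p3=72/5; velocities now: v0=1 v1=-2 v2=-3 v3=2
Collision at t=2: particles 1 and 2 swap velocities; positions: p0=11 p1=12 p2=12 p3=16; velocities now: v0=1 v1=-3 v2=-2 v3=2
Collision at t=9/4: particles 0 and 1 swap velocities; positions: p0=45/4 p1=45/4 p2=23/2 p3=33/2; velocities now: v0=-3 v1=1 v2=-2 v3=2
Collision at t=7/3: particles 1 and 2 swap velocities; positions: p0=11 p1=34/3 p2=34/3 p3=50/3; velocities now: v0=-3 v1=-2 v2=1 v3=2

Answer: 1,2 2,3 1,2 0,1 1,2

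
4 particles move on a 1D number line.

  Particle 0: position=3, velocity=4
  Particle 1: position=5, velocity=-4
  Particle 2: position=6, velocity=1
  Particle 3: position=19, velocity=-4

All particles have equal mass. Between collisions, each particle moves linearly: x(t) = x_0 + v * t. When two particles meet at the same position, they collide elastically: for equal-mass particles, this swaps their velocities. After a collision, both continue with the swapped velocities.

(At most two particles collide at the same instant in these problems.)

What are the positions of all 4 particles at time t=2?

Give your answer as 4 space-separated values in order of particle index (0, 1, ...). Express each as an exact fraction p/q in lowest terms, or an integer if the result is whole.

Collision at t=1/4: particles 0 and 1 swap velocities; positions: p0=4 p1=4 p2=25/4 p3=18; velocities now: v0=-4 v1=4 v2=1 v3=-4
Collision at t=1: particles 1 and 2 swap velocities; positions: p0=1 p1=7 p2=7 p3=15; velocities now: v0=-4 v1=1 v2=4 v3=-4
Collision at t=2: particles 2 and 3 swap velocities; positions: p0=-3 p1=8 p2=11 p3=11; velocities now: v0=-4 v1=1 v2=-4 v3=4
Advance to t=2 (no further collisions before then); velocities: v0=-4 v1=1 v2=-4 v3=4; positions = -3 8 11 11

Answer: -3 8 11 11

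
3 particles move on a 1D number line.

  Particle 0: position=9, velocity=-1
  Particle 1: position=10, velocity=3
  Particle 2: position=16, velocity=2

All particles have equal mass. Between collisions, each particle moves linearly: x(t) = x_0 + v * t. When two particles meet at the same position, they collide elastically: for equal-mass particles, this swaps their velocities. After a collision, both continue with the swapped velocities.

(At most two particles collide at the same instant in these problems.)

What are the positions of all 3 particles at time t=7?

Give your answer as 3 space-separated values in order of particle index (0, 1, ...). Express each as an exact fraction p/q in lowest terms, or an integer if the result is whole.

Answer: 2 30 31

Derivation:
Collision at t=6: particles 1 and 2 swap velocities; positions: p0=3 p1=28 p2=28; velocities now: v0=-1 v1=2 v2=3
Advance to t=7 (no further collisions before then); velocities: v0=-1 v1=2 v2=3; positions = 2 30 31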